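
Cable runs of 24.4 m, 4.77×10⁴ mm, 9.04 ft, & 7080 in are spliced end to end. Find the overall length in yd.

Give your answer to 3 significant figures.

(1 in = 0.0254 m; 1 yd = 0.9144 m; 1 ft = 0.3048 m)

279 yd

24.4 m (already m)
4.77×10⁴ mm × 0.001 → 47.7 m
9.04 ft × 0.3048 → 2.75539 m
7080 in × 0.0254 → 179.832 m
Sum: 24.4 + 47.7 + 2.75539 + 179.832 = 254.687 m
In yd: 254.687 / 0.9144 = 278.529 yd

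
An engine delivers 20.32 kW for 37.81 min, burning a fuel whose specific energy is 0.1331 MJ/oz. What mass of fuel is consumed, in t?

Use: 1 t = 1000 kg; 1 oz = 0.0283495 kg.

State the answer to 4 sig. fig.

20.32 kW → 20320 W
37.81 min → 2268.6 s
E = P × t = 20320 × 2268.6 = 4.6098×10⁷ J
0.1331 MJ/oz → 4.69497×10⁶ J/kg
m = E / e_s = 4.6098×10⁷ / 4.69497×10⁶ = 9.81859 kg
In t: 9.81859 / 1000 = 0.00981859 t

0.009819 t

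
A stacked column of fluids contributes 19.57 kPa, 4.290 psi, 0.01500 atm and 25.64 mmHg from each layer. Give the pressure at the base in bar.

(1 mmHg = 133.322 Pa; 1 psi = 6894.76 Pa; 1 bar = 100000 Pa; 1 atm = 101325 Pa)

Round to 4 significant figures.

19.57 kPa × 1000 = 19570 Pa
4.290 psi × 6894.76 = 29578.5 Pa
0.01500 atm × 101325 = 1519.88 Pa
25.64 mmHg × 133.322 = 3418.38 Pa
Total: 19570 + 29578.5 + 1519.88 + 3418.38 = 54086.8 Pa
In bar: 54086.8 / 100000 = 0.540868 bar

0.5409 bar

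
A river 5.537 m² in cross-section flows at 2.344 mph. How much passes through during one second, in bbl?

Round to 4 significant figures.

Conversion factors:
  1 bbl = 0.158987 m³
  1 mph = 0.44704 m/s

36.49 bbl

2.344 mph × 0.44704 → 1.04786 m/s
V = v × A × t = 1.04786 m/s × 5.537 m² × 1 s = 5.802 m³
5.802 m³ ÷ (0.158987 m³/bbl) = 36.4935 bbl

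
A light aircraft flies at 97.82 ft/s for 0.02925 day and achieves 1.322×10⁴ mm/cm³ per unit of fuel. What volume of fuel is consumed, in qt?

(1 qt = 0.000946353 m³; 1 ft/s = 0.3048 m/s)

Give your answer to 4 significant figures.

97.82 ft/s → 29.8155 m/s
0.02925 day → 2527.2 s
d = v × t = 29.8155 × 2527.2 = 75349.7 m
1.322×10⁴ mm/cm³ → 1.322×10⁷ m/m³
V = d / (distance per unit fuel) = 75349.7 / 1.322×10⁷ = 0.00569967 m³
In qt: 0.00569967 / 0.000946353 = 6.02277 qt

6.023 qt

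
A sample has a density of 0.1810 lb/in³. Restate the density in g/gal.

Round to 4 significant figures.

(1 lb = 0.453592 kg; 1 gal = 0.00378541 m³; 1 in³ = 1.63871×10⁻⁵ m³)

0.1810 lb/in³ × 0.453592 kg/lb ÷ 1.63871×10⁻⁵ m³/in³ = 5010.05 kg/m³
5010.05 kg/m³ ÷ 0.001 kg/g × 0.00378541 m³/gal = 18965.1 g/gal

1.897×10⁴ g/gal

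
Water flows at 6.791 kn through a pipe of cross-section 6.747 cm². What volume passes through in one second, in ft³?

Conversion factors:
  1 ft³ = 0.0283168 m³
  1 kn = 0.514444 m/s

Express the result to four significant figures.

6.791 kn × 0.514444 → 3.49359 m/s
6.747 cm² × 0.0001 → 6.747×10⁻⁴ m²
V = v × A × t = 3.49359 m/s × 6.747×10⁻⁴ m² × 1 s = 0.00235713 m³
0.00235713 m³ ÷ (0.0283168 m³/ft³) = 0.0832414 ft³

0.08324 ft³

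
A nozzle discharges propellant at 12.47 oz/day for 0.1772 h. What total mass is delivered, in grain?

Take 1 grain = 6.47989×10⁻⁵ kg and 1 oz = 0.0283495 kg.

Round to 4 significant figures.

12.47 oz/day → 4.09165×10⁻⁶ kg/s
0.1772 h → 637.92 s
m = ṁ × t = 4.09165×10⁻⁶ × 637.92 = 0.00261015 kg
In grain: 0.00261015 / 6.47989×10⁻⁵ = 40.2808 grain

40.28 grain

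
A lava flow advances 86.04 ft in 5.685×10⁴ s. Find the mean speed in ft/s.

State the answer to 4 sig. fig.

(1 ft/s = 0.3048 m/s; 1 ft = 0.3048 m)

86.04 ft × 0.3048 → 26.225 m
v = d / t = 26.225 m / 56850 s = 4.61302×10⁻⁴ m/s
4.61302×10⁻⁴ m/s ÷ (0.3048 m/s/ft/s) = 0.00151346 ft/s

0.001513 ft/s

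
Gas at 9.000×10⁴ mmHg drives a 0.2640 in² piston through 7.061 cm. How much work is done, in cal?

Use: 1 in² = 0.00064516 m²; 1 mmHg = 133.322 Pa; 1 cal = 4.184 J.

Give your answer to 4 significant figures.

9.000×10⁴ mmHg → 1.1999×10⁷ Pa
0.2640 in² → 1.70322×10⁻⁴ m²
F = P × A = 1.1999×10⁷ × 1.70322×10⁻⁴ = 2043.69 N
7.061 cm → 0.07061 m
W = F × d = 2043.69 × 0.07061 = 144.305 J
In cal: 144.305 / 4.184 = 34.4897 cal

34.49 cal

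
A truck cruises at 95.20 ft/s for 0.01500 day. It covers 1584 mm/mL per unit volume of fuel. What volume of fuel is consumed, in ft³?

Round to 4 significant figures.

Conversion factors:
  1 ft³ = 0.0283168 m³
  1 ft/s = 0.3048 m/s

0.8384 ft³

95.20 ft/s → 29.017 m/s
0.01500 day → 1296 s
d = v × t = 29.017 × 1296 = 37606 m
1584 mm/mL → 1.584×10⁶ m/m³
V = d / (distance per unit fuel) = 37606 / 1.584×10⁶ = 0.0237412 m³
In ft³: 0.0237412 / 0.0283168 = 0.838414 ft³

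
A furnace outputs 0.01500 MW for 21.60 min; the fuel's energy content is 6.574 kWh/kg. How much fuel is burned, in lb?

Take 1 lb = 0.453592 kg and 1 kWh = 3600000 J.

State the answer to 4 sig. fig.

1.811 lb

0.01500 MW → 15000 W
21.60 min → 1296 s
E = P × t = 15000 × 1296 = 1.944×10⁷ J
6.574 kWh/kg → 2.36664×10⁷ J/kg
m = E / e_s = 1.944×10⁷ / 2.36664×10⁷ = 0.821418 kg
In lb: 0.821418 / 0.453592 = 1.81092 lb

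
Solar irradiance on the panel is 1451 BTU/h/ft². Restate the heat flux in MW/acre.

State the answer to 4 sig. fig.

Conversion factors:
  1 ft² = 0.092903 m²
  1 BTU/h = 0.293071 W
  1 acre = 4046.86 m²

1451 BTU/h/ft² × 0.293071 W/BTU/h ÷ 0.092903 m²/ft² = 4577.31 W/m²
4577.31 W/m² ÷ 1000000 W/MW × 4046.86 m²/acre = 18.5237 MW/acre

18.52 MW/acre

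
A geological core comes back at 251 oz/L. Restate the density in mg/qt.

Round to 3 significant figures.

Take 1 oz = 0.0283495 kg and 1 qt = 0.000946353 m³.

251 oz/L × 0.0283495 kg/oz ÷ 0.001 m³/L = 7115.72 kg/m³
7115.72 kg/m³ ÷ 10⁻⁶ kg/mg × 0.000946353 m³/qt = 6.73398×10⁶ mg/qt

6.73×10⁶ mg/qt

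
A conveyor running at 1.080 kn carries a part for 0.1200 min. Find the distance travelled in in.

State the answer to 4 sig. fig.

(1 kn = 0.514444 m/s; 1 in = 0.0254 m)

1.080 kn × 0.514444 = 0.5556 m/s
0.1200 min × 60 = 7.2 s
d = v × t = 0.5556 m/s × 7.2 s = 4.00032 m
4.00032 m ÷ (0.0254 m/in) = 157.493 in

157.5 in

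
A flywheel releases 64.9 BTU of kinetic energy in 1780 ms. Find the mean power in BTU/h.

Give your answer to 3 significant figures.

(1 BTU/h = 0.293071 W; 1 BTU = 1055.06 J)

64.9 BTU × 1055.06 = 68473.4 J
1780 ms × 0.001 = 1.78 s
P = E / t = 68473.4 J / 1.78 s = 38468.2 W
38468.2 W ÷ (0.293071 W/BTU/h) = 131259 BTU/h

1.31×10⁵ BTU/h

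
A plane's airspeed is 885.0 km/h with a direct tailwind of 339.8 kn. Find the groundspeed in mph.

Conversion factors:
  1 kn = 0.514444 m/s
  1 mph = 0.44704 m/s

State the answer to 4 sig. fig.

940.9 mph

885.0 km/h × (1/3.6) = 245.833 m/s
339.8 kn × 0.514444 = 174.808 m/s
Total: 245.833 + 174.808 = 420.641 m/s
In mph: 420.641 / 0.44704 = 940.947 mph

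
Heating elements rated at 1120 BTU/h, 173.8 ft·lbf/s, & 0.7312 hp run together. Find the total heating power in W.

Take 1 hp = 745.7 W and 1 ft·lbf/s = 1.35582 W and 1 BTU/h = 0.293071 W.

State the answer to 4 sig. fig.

1109 W

1120 BTU/h × 0.293071 = 328.24 W
173.8 ft·lbf/s × 1.35582 = 235.642 W
0.7312 hp × 745.7 = 545.256 W
Total: 328.24 + 235.642 + 545.256 = 1109.14 W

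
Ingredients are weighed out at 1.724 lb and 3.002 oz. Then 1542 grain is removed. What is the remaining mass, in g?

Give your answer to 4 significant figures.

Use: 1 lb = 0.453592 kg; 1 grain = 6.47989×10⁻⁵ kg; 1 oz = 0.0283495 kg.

767.2 g

1.724 lb × 0.453592 = 0.781993 kg
3.002 oz × 0.0283495 = 0.0851052 kg
1542 grain × 6.47989×10⁻⁵ = 0.0999199 kg
Result: 0.781993 + 0.0851052 − 0.0999199 = 0.767178 kg
In g: 0.767178 / 0.001 = 767.178 g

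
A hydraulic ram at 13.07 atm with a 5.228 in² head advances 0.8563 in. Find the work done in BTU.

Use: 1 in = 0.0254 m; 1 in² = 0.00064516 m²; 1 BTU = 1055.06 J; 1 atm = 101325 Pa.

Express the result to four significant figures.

0.09208 BTU

13.07 atm → 1.32432×10⁶ Pa
5.228 in² → 0.0033729 m²
F = P × A = 1.32432×10⁶ × 0.0033729 = 4466.8 N
0.8563 in → 0.02175 m
W = F × d = 4466.8 × 0.02175 = 97.1529 J
In BTU: 97.1529 / 1055.06 = 0.0920828 BTU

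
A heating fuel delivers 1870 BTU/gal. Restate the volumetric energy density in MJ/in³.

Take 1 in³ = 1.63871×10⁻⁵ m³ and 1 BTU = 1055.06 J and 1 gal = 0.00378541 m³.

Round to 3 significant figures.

1870 BTU/gal × 1055.06 J/BTU ÷ 0.00378541 m³/gal = 5.21202×10⁸ J/m³
5.21202×10⁸ J/m³ ÷ 1000000 J/MJ × 1.63871×10⁻⁵ m³/in³ = 0.00854099 MJ/in³

0.00854 MJ/in³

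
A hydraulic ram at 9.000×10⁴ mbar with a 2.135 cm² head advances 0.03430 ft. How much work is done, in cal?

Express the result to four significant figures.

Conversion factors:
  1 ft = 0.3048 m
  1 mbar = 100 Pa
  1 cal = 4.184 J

9.000×10⁴ mbar → 9×10⁶ Pa
2.135 cm² → 2.135×10⁻⁴ m²
F = P × A = 9×10⁶ × 2.135×10⁻⁴ = 1921.5 N
0.03430 ft → 0.0104546 m
W = F × d = 1921.5 × 0.0104546 = 20.0885 J
In cal: 20.0885 / 4.184 = 4.80127 cal

4.801 cal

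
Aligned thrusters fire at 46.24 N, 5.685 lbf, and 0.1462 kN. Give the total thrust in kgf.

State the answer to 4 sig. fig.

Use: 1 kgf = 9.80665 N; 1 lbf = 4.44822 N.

22.20 kgf

46.24 N (already N)
5.685 lbf × 4.44822 → 25.2881 N
0.1462 kN × 1000 → 146.2 N
Total: 46.24 + 25.2881 + 146.2 = 217.728 N
In kgf: 217.728 / 9.80665 = 22.2021 kgf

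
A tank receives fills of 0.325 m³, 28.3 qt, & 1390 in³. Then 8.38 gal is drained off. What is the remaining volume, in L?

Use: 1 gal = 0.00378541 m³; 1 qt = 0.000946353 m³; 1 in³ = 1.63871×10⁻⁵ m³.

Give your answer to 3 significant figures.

0.325 m³ (already m³)
28.3 qt × 0.000946353 → 0.0267818 m³
1390 in³ × 1.63871×10⁻⁵ → 0.0227781 m³
8.38 gal × 0.00378541 → 0.0317217 m³
Sum: 0.325 + 0.0267818 + 0.0227781 − 0.0317217 = 0.342838 m³
In L: 0.342838 / 0.001 = 342.838 L

343 L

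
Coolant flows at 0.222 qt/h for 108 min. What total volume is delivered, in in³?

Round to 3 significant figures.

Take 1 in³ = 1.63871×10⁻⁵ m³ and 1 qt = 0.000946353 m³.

0.222 qt/h → 5.83584×10⁻⁸ m³/s
108 min → 6480 s
V = Q × t = 5.83584×10⁻⁸ × 6480 = 3.78162×10⁻⁴ m³
In in³: 3.78162×10⁻⁴ / 1.63871×10⁻⁵ = 23.0768 in³

23.1 in³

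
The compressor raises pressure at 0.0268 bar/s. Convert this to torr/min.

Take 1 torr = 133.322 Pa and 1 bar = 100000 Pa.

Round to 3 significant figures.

1210 torr/min

0.0268 bar/s × 100000 Pa/bar = 2680 Pa/s
2680 Pa/s ÷ 133.322 Pa/torr × 60 s/min = 1206.1 torr/min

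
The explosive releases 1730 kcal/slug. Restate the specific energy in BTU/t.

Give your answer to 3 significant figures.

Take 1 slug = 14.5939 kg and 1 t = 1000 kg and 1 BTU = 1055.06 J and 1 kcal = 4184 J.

1730 kcal/slug × 4184 J/kcal ÷ 14.5939 kg/slug = 495983 J/kg
495983 J/kg ÷ 1055.06 J/BTU × 1000 kg/t = 470099 BTU/t

4.70×10⁵ BTU/t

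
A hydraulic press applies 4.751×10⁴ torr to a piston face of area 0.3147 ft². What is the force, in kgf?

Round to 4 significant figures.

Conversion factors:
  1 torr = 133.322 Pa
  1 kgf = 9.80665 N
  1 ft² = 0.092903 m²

1.888×10⁴ kgf

4.751×10⁴ torr × 133.322 = 6.33413×10⁶ Pa
0.3147 ft² × 0.092903 = 0.0292366 m²
F = P × A = 6.33413×10⁶ Pa × 0.0292366 m² = 185188 N
185188 N ÷ (9.80665 N/kgf) = 18883.9 kgf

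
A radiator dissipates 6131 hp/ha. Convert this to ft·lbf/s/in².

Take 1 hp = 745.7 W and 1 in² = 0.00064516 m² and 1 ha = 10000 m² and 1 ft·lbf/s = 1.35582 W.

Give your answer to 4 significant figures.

6131 hp/ha × 745.7 W/hp ÷ 10000 m²/ha = 457.189 W/m²
457.189 W/m² ÷ 1.35582 W/ft·lbf/s × 0.00064516 m²/in² = 0.217551 ft·lbf/s/in²

0.2176 ft·lbf/s/in²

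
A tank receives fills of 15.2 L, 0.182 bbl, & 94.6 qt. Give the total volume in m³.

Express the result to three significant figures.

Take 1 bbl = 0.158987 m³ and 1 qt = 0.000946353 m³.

15.2 L × 0.001 → 0.0152 m³
0.182 bbl × 0.158987 → 0.0289356 m³
94.6 qt × 0.000946353 → 0.089525 m³
Combined: 0.0152 + 0.0289356 + 0.089525 = 0.133661 m³

0.134 m³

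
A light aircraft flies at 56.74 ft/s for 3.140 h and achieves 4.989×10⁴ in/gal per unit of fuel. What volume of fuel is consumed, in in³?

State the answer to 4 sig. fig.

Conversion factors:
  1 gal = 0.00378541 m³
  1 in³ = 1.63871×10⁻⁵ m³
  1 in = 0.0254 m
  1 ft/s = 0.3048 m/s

3.564×10⁴ in³

56.74 ft/s → 17.2944 m/s
3.140 h → 11304 s
d = v × t = 17.2944 × 11304 = 195496 m
4.989×10⁴ in/gal → 334761 m/m³
V = d / (distance per unit fuel) = 195496 / 334761 = 0.583987 m³
In in³: 0.583987 / 1.63871×10⁻⁵ = 35637 in³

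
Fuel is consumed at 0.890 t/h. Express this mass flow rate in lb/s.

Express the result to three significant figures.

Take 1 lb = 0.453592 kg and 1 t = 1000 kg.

0.890 t/h × 1000 kg/t ÷ 3600 s/h = 0.247222 kg/s
0.247222 kg/s ÷ 0.453592 kg/lb = 0.545032 lb/s

0.545 lb/s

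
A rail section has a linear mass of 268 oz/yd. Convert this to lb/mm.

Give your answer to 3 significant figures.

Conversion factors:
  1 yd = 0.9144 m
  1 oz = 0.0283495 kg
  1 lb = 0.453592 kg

0.0183 lb/mm

268 oz/yd × 0.0283495 kg/oz ÷ 0.9144 m/yd = 8.30891 kg/m
8.30891 kg/m ÷ 0.453592 kg/lb × 0.001 m/mm = 0.018318 lb/mm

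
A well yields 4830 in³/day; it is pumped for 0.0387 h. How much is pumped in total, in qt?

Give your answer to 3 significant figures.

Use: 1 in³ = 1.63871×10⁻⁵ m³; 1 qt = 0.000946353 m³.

0.135 qt

4830 in³/day → 9.16084×10⁻⁷ m³/s
0.0387 h → 139.32 s
V = Q × t = 9.16084×10⁻⁷ × 139.32 = 1.27629×10⁻⁴ m³
In qt: 1.27629×10⁻⁴ / 0.000946353 = 0.134864 qt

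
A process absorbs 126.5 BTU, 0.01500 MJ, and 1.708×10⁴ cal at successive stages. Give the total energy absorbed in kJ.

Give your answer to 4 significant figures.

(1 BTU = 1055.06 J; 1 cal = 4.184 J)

219.9 kJ

126.5 BTU × 1055.06 = 133465 J
0.01500 MJ × 1000000 = 15000 J
1.708×10⁴ cal × 4.184 = 71462.7 J
Total: 133465 + 15000 + 71462.7 = 219928 J
In kJ: 219928 / 1000 = 219.928 kJ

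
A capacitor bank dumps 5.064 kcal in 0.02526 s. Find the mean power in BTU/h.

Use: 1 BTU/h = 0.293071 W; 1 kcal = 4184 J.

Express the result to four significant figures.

5.064 kcal × 4184 → 21187.8 J
P = E / t = 21187.8 J / 0.02526 s = 838789 W
838789 W ÷ (0.293071 W/BTU/h) = 2.86207×10⁶ BTU/h

2.862×10⁶ BTU/h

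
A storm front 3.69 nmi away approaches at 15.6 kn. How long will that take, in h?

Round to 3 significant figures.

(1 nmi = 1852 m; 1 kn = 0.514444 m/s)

0.237 h

3.69 nmi × 1852 → 6833.88 m
15.6 kn × 0.514444 → 8.02533 m/s
t = d / v = 6833.88 m / 8.02533 m/s = 851.539 s
851.539 s ÷ (3600 s/h) = 0.236539 h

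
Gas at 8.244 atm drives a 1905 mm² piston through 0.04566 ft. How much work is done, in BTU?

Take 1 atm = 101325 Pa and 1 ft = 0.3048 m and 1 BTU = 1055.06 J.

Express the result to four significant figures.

0.02099 BTU

8.244 atm → 835323 Pa
1905 mm² → 0.001905 m²
F = P × A = 835323 × 0.001905 = 1591.29 N
0.04566 ft → 0.0139172 m
W = F × d = 1591.29 × 0.0139172 = 22.1463 J
In BTU: 22.1463 / 1055.06 = 0.0209906 BTU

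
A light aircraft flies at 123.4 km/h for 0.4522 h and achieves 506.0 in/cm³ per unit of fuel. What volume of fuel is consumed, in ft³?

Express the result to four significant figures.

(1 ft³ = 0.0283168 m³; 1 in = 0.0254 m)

0.1533 ft³

123.4 km/h → 34.2778 m/s
0.4522 h → 1627.92 s
d = v × t = 34.2778 × 1627.92 = 55801.5 m
506.0 in/cm³ → 1.28524×10⁷ m/m³
V = d / (distance per unit fuel) = 55801.5 / 1.28524×10⁷ = 0.00434172 m³
In ft³: 0.00434172 / 0.0283168 = 0.153327 ft³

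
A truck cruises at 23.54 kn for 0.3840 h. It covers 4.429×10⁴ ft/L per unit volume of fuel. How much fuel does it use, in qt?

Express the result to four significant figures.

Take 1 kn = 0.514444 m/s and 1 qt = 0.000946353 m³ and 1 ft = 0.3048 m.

1.310 qt

23.54 kn → 12.11 m/s
0.3840 h → 1382.4 s
d = v × t = 12.11 × 1382.4 = 16740.9 m
4.429×10⁴ ft/L → 1.34996×10⁷ m/m³
V = d / (distance per unit fuel) = 16740.9 / 1.34996×10⁷ = 0.0012401 m³
In qt: 0.0012401 / 0.000946353 = 1.3104 qt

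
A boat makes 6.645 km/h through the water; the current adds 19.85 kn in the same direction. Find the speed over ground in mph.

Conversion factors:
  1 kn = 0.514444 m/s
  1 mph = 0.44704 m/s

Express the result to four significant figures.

26.97 mph

6.645 km/h × (1/3.6) → 1.84583 m/s
19.85 kn × 0.514444 → 10.2117 m/s
Combined: 1.84583 + 10.2117 = 12.0575 m/s
In mph: 12.0575 / 0.44704 = 26.9719 mph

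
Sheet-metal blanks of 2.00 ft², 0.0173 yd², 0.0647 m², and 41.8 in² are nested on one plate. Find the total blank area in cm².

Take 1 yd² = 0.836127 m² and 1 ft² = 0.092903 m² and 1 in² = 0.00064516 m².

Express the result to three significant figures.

2.00 ft² × 0.092903 = 0.185806 m²
0.0173 yd² × 0.836127 = 0.014465 m²
0.0647 m² (already m²)
41.8 in² × 0.00064516 = 0.0269677 m²
Sum: 0.185806 + 0.014465 + 0.0647 + 0.0269677 = 0.291939 m²
In cm²: 0.291939 / 0.0001 = 2919.39 cm²

2920 cm²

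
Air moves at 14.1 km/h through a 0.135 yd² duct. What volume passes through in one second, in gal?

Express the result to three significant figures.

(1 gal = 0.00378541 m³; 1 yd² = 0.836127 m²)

117 gal

14.1 km/h × (1/3.6) = 3.91667 m/s
0.135 yd² × 0.836127 = 0.112877 m²
V = v × A × t = 3.91667 m/s × 0.112877 m² × 1 s = 0.442102 m³
0.442102 m³ ÷ (0.00378541 m³/gal) = 116.791 gal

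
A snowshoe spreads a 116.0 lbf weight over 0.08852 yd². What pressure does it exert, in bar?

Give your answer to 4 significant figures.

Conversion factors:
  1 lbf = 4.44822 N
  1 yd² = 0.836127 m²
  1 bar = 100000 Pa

116.0 lbf × 4.44822 = 515.994 N
0.08852 yd² × 0.836127 = 0.074014 m²
P = F / A = 515.994 N / 0.074014 m² = 6971.57 Pa
6971.57 Pa ÷ (100000 Pa/bar) = 0.0697157 bar

0.06972 bar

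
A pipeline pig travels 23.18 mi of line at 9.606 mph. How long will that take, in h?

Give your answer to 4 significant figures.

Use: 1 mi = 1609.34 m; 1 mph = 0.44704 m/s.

2.413 h

23.18 mi × 1609.34 → 37304.5 m
9.606 mph × 0.44704 → 4.29427 m/s
t = d / v = 37304.5 m / 4.29427 m/s = 8687.04 s
8687.04 s ÷ (3600 s/h) = 2.41307 h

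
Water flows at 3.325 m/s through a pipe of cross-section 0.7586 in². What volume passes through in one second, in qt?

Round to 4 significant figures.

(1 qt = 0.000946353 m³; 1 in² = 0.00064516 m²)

0.7586 in² × 0.00064516 → 4.89418×10⁻⁴ m²
V = v × A × t = 3.325 m/s × 4.89418×10⁻⁴ m² × 1 s = 0.00162731 m³
0.00162731 m³ ÷ (0.000946353 m³/qt) = 1.71956 qt

1.720 qt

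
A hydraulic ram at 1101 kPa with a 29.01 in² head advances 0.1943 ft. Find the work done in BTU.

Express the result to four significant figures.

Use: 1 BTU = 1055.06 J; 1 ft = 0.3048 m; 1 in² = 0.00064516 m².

1101 kPa → 1.101×10⁶ Pa
29.01 in² → 0.0187161 m²
F = P × A = 1.101×10⁶ × 0.0187161 = 20606.4 N
0.1943 ft → 0.0592226 m
W = F × d = 20606.4 × 0.0592226 = 1220.36 J
In BTU: 1220.36 / 1055.06 = 1.15667 BTU

1.157 BTU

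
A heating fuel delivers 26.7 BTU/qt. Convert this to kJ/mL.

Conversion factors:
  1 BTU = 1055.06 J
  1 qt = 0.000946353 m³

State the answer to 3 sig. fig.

26.7 BTU/qt × 1055.06 J/BTU ÷ 0.000946353 m³/qt = 2.9767×10⁷ J/m³
2.9767×10⁷ J/m³ ÷ 1000 J/kJ × 10⁻⁶ m³/mL = 0.029767 kJ/mL

0.0298 kJ/mL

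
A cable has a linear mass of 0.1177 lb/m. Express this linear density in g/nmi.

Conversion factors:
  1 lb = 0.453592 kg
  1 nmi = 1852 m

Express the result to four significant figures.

9.887×10⁴ g/nmi

0.1177 lb/m × 0.453592 kg/lb = 0.0533878 kg/m
0.0533878 kg/m ÷ 0.001 kg/g × 1852 m/nmi = 98874.2 g/nmi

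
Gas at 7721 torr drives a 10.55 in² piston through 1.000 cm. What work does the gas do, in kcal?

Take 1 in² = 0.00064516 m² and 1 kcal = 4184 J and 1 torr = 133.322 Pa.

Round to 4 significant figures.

0.01675 kcal

7721 torr → 1.02938×10⁶ Pa
10.55 in² → 0.00680644 m²
F = P × A = 1.02938×10⁶ × 0.00680644 = 7006.41 N
1.000 cm → 0.01 m
W = F × d = 7006.41 × 0.01 = 70.0641 J
In kcal: 70.0641 / 4184 = 0.0167457 kcal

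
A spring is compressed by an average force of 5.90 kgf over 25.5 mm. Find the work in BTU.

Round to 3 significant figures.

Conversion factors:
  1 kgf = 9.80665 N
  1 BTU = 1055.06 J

0.00140 BTU

5.90 kgf × 9.80665 = 57.8592 N
25.5 mm × 0.001 = 0.0255 m
W = F × d = 57.8592 N × 0.0255 m = 1.47541 J
1.47541 J ÷ (1055.06 J/BTU) = 0.00139841 BTU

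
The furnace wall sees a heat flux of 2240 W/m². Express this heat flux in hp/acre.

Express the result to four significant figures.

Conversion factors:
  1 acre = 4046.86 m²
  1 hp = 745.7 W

1.216×10⁴ hp/acre

2240 W/m² is already 2240 W/m²
2240 W/m² ÷ 745.7 W/hp × 4046.86 m²/acre = 12156.3 hp/acre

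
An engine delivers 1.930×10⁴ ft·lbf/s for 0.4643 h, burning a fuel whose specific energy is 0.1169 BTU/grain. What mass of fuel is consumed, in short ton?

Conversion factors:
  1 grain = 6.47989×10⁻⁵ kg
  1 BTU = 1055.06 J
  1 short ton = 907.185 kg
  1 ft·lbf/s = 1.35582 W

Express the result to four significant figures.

0.02533 short ton

1.930×10⁴ ft·lbf/s → 26167.3 W
0.4643 h → 1671.48 s
E = P × t = 26167.3 × 1671.48 = 4.37381×10⁷ J
0.1169 BTU/grain → 1.90337×10⁶ J/kg
m = E / e_s = 4.37381×10⁷ / 1.90337×10⁶ = 22.9793 kg
In short ton: 22.9793 / 907.185 = 0.0253303 short ton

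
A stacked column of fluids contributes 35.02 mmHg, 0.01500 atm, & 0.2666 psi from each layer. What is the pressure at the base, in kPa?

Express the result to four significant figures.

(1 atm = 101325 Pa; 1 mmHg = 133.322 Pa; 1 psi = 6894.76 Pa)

35.02 mmHg × 133.322 = 4668.94 Pa
0.01500 atm × 101325 = 1519.88 Pa
0.2666 psi × 6894.76 = 1838.14 Pa
Total: 4668.94 + 1519.88 + 1838.14 = 8026.96 Pa
In kPa: 8026.96 / 1000 = 8.02696 kPa

8.027 kPa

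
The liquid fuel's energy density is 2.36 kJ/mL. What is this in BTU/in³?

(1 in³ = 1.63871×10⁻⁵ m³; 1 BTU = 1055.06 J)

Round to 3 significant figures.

36.7 BTU/in³

2.36 kJ/mL × 1000 J/kJ ÷ 10⁻⁶ m³/mL = 2.36×10⁹ J/m³
2.36×10⁹ J/m³ ÷ 1055.06 J/BTU × 1.63871×10⁻⁵ m³/in³ = 36.6553 BTU/in³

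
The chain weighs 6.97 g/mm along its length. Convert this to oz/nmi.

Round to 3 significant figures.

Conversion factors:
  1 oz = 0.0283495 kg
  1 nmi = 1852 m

6.97 g/mm × 0.001 kg/g ÷ 0.001 m/mm = 6.97 kg/m
6.97 kg/m ÷ 0.0283495 kg/oz × 1852 m/nmi = 455332 oz/nmi

4.55×10⁵ oz/nmi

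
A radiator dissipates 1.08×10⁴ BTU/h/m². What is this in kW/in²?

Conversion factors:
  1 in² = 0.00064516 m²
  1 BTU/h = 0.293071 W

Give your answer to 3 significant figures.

1.08×10⁴ BTU/h/m² × 0.293071 W/BTU/h = 3165.17 W/m²
3165.17 W/m² ÷ 1000 W/kW × 0.00064516 m²/in² = 0.00204204 kW/in²

0.00204 kW/in²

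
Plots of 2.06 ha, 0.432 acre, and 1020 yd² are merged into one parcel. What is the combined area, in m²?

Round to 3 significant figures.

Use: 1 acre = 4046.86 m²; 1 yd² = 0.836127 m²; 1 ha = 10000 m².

2.32×10⁴ m²

2.06 ha × 10000 = 20600 m²
0.432 acre × 4046.86 = 1748.24 m²
1020 yd² × 0.836127 = 852.85 m²
Combined: 20600 + 1748.24 + 852.85 = 23201.1 m²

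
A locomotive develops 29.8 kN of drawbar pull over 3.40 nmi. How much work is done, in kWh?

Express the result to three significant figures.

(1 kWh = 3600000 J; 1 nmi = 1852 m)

29.8 kN × 1000 → 29800 N
3.40 nmi × 1852 → 6296.8 m
W = F × d = 29800 N × 6296.8 m = 1.87645×10⁸ J
1.87645×10⁸ J ÷ (3600000 J/kWh) = 52.1236 kWh

52.1 kWh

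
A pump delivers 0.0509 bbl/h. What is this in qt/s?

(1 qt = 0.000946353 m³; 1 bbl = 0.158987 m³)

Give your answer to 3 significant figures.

0.0509 bbl/h × 0.158987 m³/bbl ÷ 3600 s/h = 2.2479×10⁻⁶ m³/s
2.2479×10⁻⁶ m³/s ÷ 0.000946353 m³/qt = 0.00237533 qt/s

0.00238 qt/s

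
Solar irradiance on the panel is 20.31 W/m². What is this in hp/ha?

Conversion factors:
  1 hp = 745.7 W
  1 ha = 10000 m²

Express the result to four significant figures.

272.4 hp/ha

20.31 W/m² is already 20.31 W/m²
20.31 W/m² ÷ 745.7 W/hp × 10000 m²/ha = 272.362 hp/ha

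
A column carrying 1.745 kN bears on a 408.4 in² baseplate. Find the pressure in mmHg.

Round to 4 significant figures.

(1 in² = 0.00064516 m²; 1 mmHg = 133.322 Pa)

1.745 kN × 1000 → 1745 N
408.4 in² × 0.00064516 → 0.263483 m²
P = F / A = 1745 N / 0.263483 m² = 6622.82 Pa
6622.82 Pa ÷ (133.322 Pa/mmHg) = 49.6754 mmHg

49.68 mmHg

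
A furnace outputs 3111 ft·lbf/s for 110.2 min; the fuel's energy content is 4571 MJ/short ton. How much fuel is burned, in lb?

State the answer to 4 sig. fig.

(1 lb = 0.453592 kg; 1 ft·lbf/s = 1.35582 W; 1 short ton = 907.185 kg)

12.20 lb

3111 ft·lbf/s → 4217.96 W
110.2 min → 6612 s
E = P × t = 4217.96 × 6612 = 2.78892×10⁷ J
4571 MJ/short ton → 5.03866×10⁶ J/kg
m = E / e_s = 2.78892×10⁷ / 5.03866×10⁶ = 5.53504 kg
In lb: 5.53504 / 0.453592 = 12.2027 lb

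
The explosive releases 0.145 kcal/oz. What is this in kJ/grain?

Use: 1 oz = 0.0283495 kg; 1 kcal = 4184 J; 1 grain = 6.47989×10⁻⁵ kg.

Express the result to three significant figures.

0.145 kcal/oz × 4184 J/kcal ÷ 0.0283495 kg/oz = 21400 J/kg
21400 J/kg ÷ 1000 J/kJ × 6.47989×10⁻⁵ kg/grain = 0.0013867 kJ/grain

0.00139 kJ/grain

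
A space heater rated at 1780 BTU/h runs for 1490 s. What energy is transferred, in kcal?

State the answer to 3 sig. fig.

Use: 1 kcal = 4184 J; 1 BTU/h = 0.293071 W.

1780 BTU/h × 0.293071 = 521.666 W
E = P × t = 521.666 W × 1490 s = 777282 J
777282 J ÷ (4184 J/kcal) = 185.775 kcal

186 kcal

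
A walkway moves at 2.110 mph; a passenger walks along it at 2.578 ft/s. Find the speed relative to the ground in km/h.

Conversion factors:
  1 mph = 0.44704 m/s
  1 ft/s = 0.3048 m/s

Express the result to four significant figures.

6.225 km/h

2.110 mph × 0.44704 = 0.943254 m/s
2.578 ft/s × 0.3048 = 0.785774 m/s
Combined: 0.943254 + 0.785774 = 1.72903 m/s
In km/h: 1.72903 / (1/3.6) = 6.22451 km/h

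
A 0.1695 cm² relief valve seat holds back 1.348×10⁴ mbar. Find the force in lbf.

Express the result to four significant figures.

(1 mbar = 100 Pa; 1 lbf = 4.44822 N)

1.348×10⁴ mbar × 100 → 1.348×10⁶ Pa
0.1695 cm² × 0.0001 → 1.695×10⁻⁵ m²
F = P × A = 1.348×10⁶ Pa × 1.695×10⁻⁵ m² = 22.8486 N
22.8486 N ÷ (4.44822 N/lbf) = 5.13657 lbf

5.137 lbf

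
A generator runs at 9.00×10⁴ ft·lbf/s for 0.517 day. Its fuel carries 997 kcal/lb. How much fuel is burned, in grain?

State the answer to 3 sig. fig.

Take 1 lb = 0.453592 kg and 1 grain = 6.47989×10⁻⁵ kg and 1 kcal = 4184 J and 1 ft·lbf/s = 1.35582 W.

9.00×10⁴ ft·lbf/s → 122024 W
0.517 day → 44668.8 s
E = P × t = 122024 × 44668.8 = 5.45067×10⁹ J
997 kcal/lb → 9.19648×10⁶ J/kg
m = E / e_s = 5.45067×10⁹ / 9.19648×10⁶ = 592.691 kg
In grain: 592.691 / 6.47989×10⁻⁵ = 9.14662×10⁶ grain

9.15×10⁶ grain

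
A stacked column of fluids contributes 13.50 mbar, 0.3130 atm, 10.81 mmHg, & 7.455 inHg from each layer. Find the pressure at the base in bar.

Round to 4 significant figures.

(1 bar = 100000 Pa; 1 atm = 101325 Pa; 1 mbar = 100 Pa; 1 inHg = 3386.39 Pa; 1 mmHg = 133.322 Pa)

0.5975 bar

13.50 mbar × 100 = 1350 Pa
0.3130 atm × 101325 = 31714.7 Pa
10.81 mmHg × 133.322 = 1441.21 Pa
7.455 inHg × 3386.39 = 25245.5 Pa
Sum: 1350 + 31714.7 + 1441.21 + 25245.5 = 59751.4 Pa
In bar: 59751.4 / 100000 = 0.597514 bar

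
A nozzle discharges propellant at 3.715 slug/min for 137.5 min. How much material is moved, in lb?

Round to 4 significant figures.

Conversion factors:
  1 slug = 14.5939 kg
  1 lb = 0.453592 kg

1.643×10⁴ lb

3.715 slug/min → 0.903606 kg/s
137.5 min → 8250 s
m = ṁ × t = 0.903606 × 8250 = 7454.75 kg
In lb: 7454.75 / 0.453592 = 16434.9 lb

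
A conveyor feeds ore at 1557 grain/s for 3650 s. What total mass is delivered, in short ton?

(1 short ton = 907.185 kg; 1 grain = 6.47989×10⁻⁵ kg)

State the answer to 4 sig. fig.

1557 grain/s → 0.100892 kg/s
m = ṁ × t = 0.100892 × 3650 = 368.256 kg
In short ton: 368.256 / 907.185 = 0.405933 short ton

0.4059 short ton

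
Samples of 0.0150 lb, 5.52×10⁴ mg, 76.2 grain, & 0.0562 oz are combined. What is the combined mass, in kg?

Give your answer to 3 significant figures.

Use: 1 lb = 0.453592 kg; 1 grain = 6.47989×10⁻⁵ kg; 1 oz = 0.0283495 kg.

0.0685 kg

0.0150 lb × 0.453592 → 0.00680388 kg
5.52×10⁴ mg × 10⁻⁶ → 0.0552 kg
76.2 grain × 6.47989×10⁻⁵ → 0.00493768 kg
0.0562 oz × 0.0283495 → 0.00159324 kg
Combined: 0.00680388 + 0.0552 + 0.00493768 + 0.00159324 = 0.0685348 kg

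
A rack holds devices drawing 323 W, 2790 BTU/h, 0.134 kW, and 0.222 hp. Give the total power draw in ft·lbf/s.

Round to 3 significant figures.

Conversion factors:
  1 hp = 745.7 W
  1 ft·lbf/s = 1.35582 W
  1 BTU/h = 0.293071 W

1060 ft·lbf/s

323 W (already W)
2790 BTU/h × 0.293071 = 817.668 W
0.134 kW × 1000 = 134 W
0.222 hp × 745.7 = 165.545 W
Combined: 323 + 817.668 + 134 + 165.545 = 1440.21 W
In ft·lbf/s: 1440.21 / 1.35582 = 1062.24 ft·lbf/s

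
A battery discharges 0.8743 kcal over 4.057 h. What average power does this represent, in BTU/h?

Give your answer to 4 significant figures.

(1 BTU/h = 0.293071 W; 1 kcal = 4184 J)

0.8546 BTU/h

0.8743 kcal × 4184 → 3658.07 J
4.057 h × 3600 → 14605.2 s
P = E / t = 3658.07 J / 14605.2 s = 0.250464 W
0.250464 W ÷ (0.293071 W/BTU/h) = 0.854619 BTU/h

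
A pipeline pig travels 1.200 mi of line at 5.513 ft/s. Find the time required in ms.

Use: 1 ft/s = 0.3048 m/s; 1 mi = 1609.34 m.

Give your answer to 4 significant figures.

1.149×10⁶ ms

1.200 mi × 1609.34 → 1931.21 m
5.513 ft/s × 0.3048 → 1.68036 m/s
t = d / v = 1931.21 m / 1.68036 m/s = 1149.28 s
1149.28 s ÷ (0.001 s/ms) = 1.14928×10⁶ ms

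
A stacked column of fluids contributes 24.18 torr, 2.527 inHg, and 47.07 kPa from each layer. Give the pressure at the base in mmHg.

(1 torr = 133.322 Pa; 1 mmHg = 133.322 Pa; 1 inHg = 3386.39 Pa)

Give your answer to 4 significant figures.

441.4 mmHg

24.18 torr × 133.322 = 3223.73 Pa
2.527 inHg × 3386.39 = 8557.41 Pa
47.07 kPa × 1000 = 47070 Pa
Combined: 3223.73 + 8557.41 + 47070 = 58851.1 Pa
In mmHg: 58851.1 / 133.322 = 441.421 mmHg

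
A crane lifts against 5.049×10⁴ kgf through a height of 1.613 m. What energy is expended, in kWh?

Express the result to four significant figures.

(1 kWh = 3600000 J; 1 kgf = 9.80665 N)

5.049×10⁴ kgf × 9.80665 → 495138 N
W = F × d = 495138 N × 1.613 m = 798658 J
798658 J ÷ (3600000 J/kWh) = 0.221849 kWh

0.2218 kWh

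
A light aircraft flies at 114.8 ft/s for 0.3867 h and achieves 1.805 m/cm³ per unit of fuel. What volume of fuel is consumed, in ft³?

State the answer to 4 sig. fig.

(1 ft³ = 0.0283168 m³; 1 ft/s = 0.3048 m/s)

114.8 ft/s → 34.991 m/s
0.3867 h → 1392.12 s
d = v × t = 34.991 × 1392.12 = 48711.7 m
1.805 m/cm³ → 1.805×10⁶ m/m³
V = d / (distance per unit fuel) = 48711.7 / 1.805×10⁶ = 0.0269871 m³
In ft³: 0.0269871 / 0.0283168 = 0.953042 ft³

0.9530 ft³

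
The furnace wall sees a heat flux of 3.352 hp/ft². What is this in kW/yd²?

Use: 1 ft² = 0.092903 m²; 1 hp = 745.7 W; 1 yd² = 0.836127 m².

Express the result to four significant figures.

22.50 kW/yd²

3.352 hp/ft² × 745.7 W/hp ÷ 0.092903 m²/ft² = 26905.3 W/m²
26905.3 W/m² ÷ 1000 W/kW × 0.836127 m²/yd² = 22.4962 kW/yd²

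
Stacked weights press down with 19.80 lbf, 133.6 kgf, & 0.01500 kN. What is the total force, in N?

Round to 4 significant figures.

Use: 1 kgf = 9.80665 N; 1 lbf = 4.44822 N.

19.80 lbf × 4.44822 = 88.0748 N
133.6 kgf × 9.80665 = 1310.17 N
0.01500 kN × 1000 = 15 N
Combined: 88.0748 + 1310.17 + 15 = 1413.24 N

1413 N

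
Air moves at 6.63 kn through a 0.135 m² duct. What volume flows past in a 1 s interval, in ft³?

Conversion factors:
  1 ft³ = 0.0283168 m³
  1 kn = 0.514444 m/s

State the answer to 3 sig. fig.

6.63 kn × 0.514444 → 3.41076 m/s
V = v × A × t = 3.41076 m/s × 0.135 m² × 1 s = 0.460453 m³
0.460453 m³ ÷ (0.0283168 m³/ft³) = 16.2608 ft³

16.3 ft³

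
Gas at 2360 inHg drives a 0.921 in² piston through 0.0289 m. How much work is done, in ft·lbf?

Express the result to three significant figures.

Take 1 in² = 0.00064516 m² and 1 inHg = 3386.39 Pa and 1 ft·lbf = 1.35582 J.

101 ft·lbf

2360 inHg → 7.99188×10⁶ Pa
0.921 in² → 5.94192×10⁻⁴ m²
F = P × A = 7.99188×10⁶ × 5.94192×10⁻⁴ = 4748.71 N
W = F × d = 4748.71 × 0.0289 = 137.238 J
In ft·lbf: 137.238 / 1.35582 = 101.221 ft·lbf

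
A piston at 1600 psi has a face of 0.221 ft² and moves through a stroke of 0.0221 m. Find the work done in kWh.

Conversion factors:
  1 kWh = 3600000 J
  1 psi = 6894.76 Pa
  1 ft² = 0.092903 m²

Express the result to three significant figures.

1600 psi → 1.10316×10⁷ Pa
0.221 ft² → 0.0205316 m²
F = P × A = 1.10316×10⁷ × 0.0205316 = 226496 N
W = F × d = 226496 × 0.0221 = 5005.56 J
In kWh: 5005.56 / 3600000 = 0.00139043 kWh

0.00139 kWh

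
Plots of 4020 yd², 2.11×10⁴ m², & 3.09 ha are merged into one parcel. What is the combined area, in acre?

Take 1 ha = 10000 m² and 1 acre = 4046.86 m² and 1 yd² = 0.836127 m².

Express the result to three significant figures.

13.7 acre

4020 yd² × 0.836127 → 3361.23 m²
2.11×10⁴ m² (already m²)
3.09 ha × 10000 → 30900 m²
Combined: 3361.23 + 21100 + 30900 = 55361.2 m²
In acre: 55361.2 / 4046.86 = 13.68 acre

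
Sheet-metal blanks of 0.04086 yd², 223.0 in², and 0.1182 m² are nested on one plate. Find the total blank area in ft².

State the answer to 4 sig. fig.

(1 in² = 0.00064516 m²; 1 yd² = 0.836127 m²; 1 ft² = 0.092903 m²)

3.189 ft²

0.04086 yd² × 0.836127 = 0.0341641 m²
223.0 in² × 0.00064516 = 0.143871 m²
0.1182 m² (already m²)
Total: 0.0341641 + 0.143871 + 0.1182 = 0.296235 m²
In ft²: 0.296235 / 0.092903 = 3.18865 ft²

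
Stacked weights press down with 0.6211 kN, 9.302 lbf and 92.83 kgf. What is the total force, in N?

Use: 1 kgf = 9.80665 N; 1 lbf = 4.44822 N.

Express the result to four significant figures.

1573 N

0.6211 kN × 1000 → 621.1 N
9.302 lbf × 4.44822 → 41.3773 N
92.83 kgf × 9.80665 → 910.351 N
Sum: 621.1 + 41.3773 + 910.351 = 1572.83 N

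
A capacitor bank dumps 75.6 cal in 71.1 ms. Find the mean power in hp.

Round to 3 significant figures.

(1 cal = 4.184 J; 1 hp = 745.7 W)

75.6 cal × 4.184 → 316.31 J
71.1 ms × 0.001 → 0.0711 s
P = E / t = 316.31 J / 0.0711 s = 4448.8 W
4448.8 W ÷ (745.7 W/hp) = 5.96594 hp

5.97 hp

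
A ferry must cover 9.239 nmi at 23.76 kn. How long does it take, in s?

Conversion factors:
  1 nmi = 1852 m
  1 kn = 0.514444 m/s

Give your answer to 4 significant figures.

1400 s

9.239 nmi × 1852 = 17110.6 m
23.76 kn × 0.514444 = 12.2232 m/s
t = d / v = 17110.6 m / 12.2232 m/s = 1399.85 s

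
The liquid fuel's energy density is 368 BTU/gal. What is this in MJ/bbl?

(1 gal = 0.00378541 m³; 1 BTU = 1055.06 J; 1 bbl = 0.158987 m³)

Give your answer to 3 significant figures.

16.3 MJ/bbl

368 BTU/gal × 1055.06 J/BTU ÷ 0.00378541 m³/gal = 1.02568×10⁸ J/m³
1.02568×10⁸ J/m³ ÷ 1000000 J/MJ × 0.158987 m³/bbl = 16.307 MJ/bbl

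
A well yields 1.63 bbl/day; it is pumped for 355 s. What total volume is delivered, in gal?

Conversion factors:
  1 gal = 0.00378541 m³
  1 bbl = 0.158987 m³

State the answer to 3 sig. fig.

0.281 gal

1.63 bbl/day → 2.99941×10⁻⁶ m³/s
V = Q × t = 2.99941×10⁻⁶ × 355 = 0.00106479 m³
In gal: 0.00106479 / 0.00378541 = 0.281288 gal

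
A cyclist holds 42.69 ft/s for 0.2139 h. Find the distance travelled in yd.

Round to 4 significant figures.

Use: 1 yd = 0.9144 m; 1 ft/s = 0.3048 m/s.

42.69 ft/s × 0.3048 = 13.0119 m/s
0.2139 h × 3600 = 770.04 s
d = v × t = 13.0119 m/s × 770.04 s = 10019.7 m
10019.7 m ÷ (0.9144 m/yd) = 10957.7 yd

1.096×10⁴ yd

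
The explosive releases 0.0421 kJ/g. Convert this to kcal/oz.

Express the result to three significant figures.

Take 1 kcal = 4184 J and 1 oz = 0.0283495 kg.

0.285 kcal/oz

0.0421 kJ/g × 1000 J/kJ ÷ 0.001 kg/g = 42100 J/kg
42100 J/kg ÷ 4184 J/kcal × 0.0283495 kg/oz = 0.285257 kcal/oz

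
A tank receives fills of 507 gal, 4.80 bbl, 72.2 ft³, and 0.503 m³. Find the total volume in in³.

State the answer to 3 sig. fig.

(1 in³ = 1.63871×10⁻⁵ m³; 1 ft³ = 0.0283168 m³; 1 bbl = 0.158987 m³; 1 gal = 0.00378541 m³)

3.19×10⁵ in³

507 gal × 0.00378541 → 1.9192 m³
4.80 bbl × 0.158987 → 0.763138 m³
72.2 ft³ × 0.0283168 → 2.04447 m³
0.503 m³ (already m³)
Total: 1.9192 + 0.763138 + 2.04447 + 0.503 = 5.22981 m³
In in³: 5.22981 / 1.63871×10⁻⁵ = 319142 in³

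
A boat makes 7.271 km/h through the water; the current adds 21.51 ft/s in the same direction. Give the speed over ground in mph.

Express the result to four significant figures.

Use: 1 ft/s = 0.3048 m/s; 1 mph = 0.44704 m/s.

19.18 mph

7.271 km/h × (1/3.6) = 2.01972 m/s
21.51 ft/s × 0.3048 = 6.55625 m/s
Sum: 2.01972 + 6.55625 = 8.57597 m/s
In mph: 8.57597 / 0.44704 = 19.1839 mph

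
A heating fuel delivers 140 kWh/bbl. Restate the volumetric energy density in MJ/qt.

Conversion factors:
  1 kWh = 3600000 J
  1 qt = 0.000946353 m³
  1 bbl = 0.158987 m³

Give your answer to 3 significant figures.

140 kWh/bbl × 3600000 J/kWh ÷ 0.158987 m³/bbl = 3.17007×10⁹ J/m³
3.17007×10⁹ J/m³ ÷ 1000000 J/MJ × 0.000946353 m³/qt = 3.00001 MJ/qt

3.00 MJ/qt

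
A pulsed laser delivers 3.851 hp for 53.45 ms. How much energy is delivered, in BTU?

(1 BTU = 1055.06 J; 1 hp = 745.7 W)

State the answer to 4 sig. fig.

3.851 hp × 745.7 → 2871.69 W
53.45 ms × 0.001 → 0.05345 s
E = P × t = 2871.69 W × 0.05345 s = 153.492 J
153.492 J ÷ (1055.06 J/BTU) = 0.145482 BTU

0.1455 BTU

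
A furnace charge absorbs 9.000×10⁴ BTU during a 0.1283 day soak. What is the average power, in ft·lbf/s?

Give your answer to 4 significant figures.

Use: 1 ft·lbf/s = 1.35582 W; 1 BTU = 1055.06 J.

9.000×10⁴ BTU × 1055.06 = 9.49554×10⁷ J
0.1283 day × 86400 = 11085.1 s
P = E / t = 9.49554×10⁷ J / 11085.1 s = 8566.04 W
8566.04 W ÷ (1.35582 W/ft·lbf/s) = 6317.98 ft·lbf/s

6318 ft·lbf/s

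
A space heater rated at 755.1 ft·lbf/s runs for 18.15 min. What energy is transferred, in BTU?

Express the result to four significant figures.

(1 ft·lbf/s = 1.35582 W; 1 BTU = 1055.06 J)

755.1 ft·lbf/s × 1.35582 = 1023.78 W
18.15 min × 60 = 1089 s
E = P × t = 1023.78 W × 1089 s = 1.1149×10⁶ J
1.1149×10⁶ J ÷ (1055.06 J/BTU) = 1056.72 BTU

1057 BTU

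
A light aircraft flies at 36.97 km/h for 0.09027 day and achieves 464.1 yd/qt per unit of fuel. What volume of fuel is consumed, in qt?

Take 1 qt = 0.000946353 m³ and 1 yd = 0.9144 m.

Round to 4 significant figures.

188.7 qt

36.97 km/h → 10.2694 m/s
0.09027 day → 7799.33 s
d = v × t = 10.2694 × 7799.33 = 80094.4 m
464.1 yd/qt → 448430 m/m³
V = d / (distance per unit fuel) = 80094.4 / 448430 = 0.178611 m³
In qt: 0.178611 / 0.000946353 = 188.736 qt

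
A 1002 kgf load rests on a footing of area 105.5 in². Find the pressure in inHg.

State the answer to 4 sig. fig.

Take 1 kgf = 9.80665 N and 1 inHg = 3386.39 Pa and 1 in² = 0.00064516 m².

1002 kgf × 9.80665 → 9826.26 N
105.5 in² × 0.00064516 → 0.0680644 m²
P = F / A = 9826.26 N / 0.0680644 m² = 144367 Pa
144367 Pa ÷ (3386.39 Pa/inHg) = 42.6315 inHg

42.63 inHg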